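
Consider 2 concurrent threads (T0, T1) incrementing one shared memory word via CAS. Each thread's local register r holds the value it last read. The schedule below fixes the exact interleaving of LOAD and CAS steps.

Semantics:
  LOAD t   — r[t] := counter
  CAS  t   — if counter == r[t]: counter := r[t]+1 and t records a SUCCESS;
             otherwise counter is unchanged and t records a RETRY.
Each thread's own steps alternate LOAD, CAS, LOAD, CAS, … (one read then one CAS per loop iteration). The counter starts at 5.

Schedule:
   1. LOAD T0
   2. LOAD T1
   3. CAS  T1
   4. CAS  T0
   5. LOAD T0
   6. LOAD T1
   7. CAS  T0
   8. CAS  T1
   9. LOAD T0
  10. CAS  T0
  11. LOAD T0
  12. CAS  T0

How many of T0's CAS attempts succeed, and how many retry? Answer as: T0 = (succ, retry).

T0 = (3, 1)

[1] T0.load  rd  (counter 5, T0.r 5)
[2] T1.load  rd  (counter 5, T1.r 5)
[3] T1.cas  hit  (counter 6, T1.r 5)
[4] T0.cas  miss  (counter 6, T0.r 5)
[5] T0.load  rd  (counter 6, T0.r 6)
[6] T1.load  rd  (counter 6, T1.r 6)
[7] T0.cas  hit  (counter 7, T0.r 6)
[8] T1.cas  miss  (counter 7, T1.r 6)
[9] T0.load  rd  (counter 7, T0.r 7)
[10] T0.cas  hit  (counter 8, T0.r 7)
[11] T0.load  rd  (counter 8, T0.r 8)
[12] T0.cas  hit  (counter 9, T0.r 8)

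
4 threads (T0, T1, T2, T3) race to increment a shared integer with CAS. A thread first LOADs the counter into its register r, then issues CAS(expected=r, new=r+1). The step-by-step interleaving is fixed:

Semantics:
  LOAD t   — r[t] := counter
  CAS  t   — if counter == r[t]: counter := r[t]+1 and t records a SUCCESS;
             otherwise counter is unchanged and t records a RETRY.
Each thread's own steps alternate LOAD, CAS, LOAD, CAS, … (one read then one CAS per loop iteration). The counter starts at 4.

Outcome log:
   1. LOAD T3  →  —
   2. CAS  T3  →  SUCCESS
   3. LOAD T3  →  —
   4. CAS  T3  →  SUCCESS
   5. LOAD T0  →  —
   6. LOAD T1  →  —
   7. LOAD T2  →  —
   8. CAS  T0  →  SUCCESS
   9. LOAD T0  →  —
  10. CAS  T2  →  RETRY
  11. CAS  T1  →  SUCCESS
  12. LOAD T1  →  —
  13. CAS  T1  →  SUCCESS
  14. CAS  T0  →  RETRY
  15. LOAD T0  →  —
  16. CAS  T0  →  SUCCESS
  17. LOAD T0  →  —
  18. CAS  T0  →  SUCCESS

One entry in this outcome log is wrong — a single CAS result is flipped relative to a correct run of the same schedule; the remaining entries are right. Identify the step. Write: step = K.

Reference trace:
[1] T3.load  rd  (counter 4, T3.r 4)
[2] T3.cas  hit  (counter 5, T3.r 4)
[3] T3.load  rd  (counter 5, T3.r 5)
[4] T3.cas  hit  (counter 6, T3.r 5)
[5] T0.load  rd  (counter 6, T0.r 6)
[6] T1.load  rd  (counter 6, T1.r 6)
[7] T2.load  rd  (counter 6, T2.r 6)
[8] T0.cas  hit  (counter 7, T0.r 6)
[9] T0.load  rd  (counter 7, T0.r 7)
[10] T2.cas  miss  (counter 7, T2.r 6)
[11] T1.cas  miss  (counter 7, T1.r 6)
[12] T1.load  rd  (counter 7, T1.r 7)
[13] T1.cas  hit  (counter 8, T1.r 7)
[14] T0.cas  miss  (counter 8, T0.r 7)
[15] T0.load  rd  (counter 8, T0.r 8)
[16] T0.cas  hit  (counter 9, T0.r 8)
[17] T0.load  rd  (counter 9, T0.r 9)
[18] T0.cas  hit  (counter 10, T0.r 9)
Log disagrees first at step 11.

step = 11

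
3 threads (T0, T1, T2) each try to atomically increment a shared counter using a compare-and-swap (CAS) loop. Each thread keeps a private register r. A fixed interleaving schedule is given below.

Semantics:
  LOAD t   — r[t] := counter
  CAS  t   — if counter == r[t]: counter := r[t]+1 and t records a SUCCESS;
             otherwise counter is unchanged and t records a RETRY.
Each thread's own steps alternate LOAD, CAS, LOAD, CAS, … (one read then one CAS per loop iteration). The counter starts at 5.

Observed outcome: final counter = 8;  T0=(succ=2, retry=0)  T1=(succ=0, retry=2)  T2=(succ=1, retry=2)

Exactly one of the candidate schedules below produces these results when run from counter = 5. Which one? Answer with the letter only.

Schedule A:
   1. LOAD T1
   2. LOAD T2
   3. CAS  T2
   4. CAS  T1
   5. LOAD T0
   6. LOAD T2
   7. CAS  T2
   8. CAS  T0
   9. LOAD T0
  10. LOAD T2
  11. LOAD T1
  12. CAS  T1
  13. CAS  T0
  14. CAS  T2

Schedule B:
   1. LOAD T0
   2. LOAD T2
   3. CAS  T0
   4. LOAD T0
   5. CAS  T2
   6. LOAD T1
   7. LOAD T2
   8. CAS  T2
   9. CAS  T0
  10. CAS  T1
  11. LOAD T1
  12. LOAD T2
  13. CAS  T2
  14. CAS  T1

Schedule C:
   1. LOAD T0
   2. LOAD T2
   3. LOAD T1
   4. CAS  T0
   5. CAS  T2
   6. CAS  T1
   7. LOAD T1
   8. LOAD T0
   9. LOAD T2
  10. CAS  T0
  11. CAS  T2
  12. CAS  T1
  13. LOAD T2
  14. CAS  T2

Run C:
T0 LOAD — after: cnt=5, r=5 — load
T2 LOAD — after: cnt=5, r=5 — load
T1 LOAD — after: cnt=5, r=5 — load
T0 CAS — after: cnt=6, r=5 — ok
T2 CAS — after: cnt=6, r=5 — retry
T1 CAS — after: cnt=6, r=5 — retry
T1 LOAD — after: cnt=6, r=6 — load
T0 LOAD — after: cnt=6, r=6 — load
T2 LOAD — after: cnt=6, r=6 — load
T0 CAS — after: cnt=7, r=6 — ok
T2 CAS — after: cnt=7, r=6 — retry
T1 CAS — after: cnt=7, r=6 — retry
T2 LOAD — after: cnt=7, r=7 — load
T2 CAS — after: cnt=8, r=7 — ok

C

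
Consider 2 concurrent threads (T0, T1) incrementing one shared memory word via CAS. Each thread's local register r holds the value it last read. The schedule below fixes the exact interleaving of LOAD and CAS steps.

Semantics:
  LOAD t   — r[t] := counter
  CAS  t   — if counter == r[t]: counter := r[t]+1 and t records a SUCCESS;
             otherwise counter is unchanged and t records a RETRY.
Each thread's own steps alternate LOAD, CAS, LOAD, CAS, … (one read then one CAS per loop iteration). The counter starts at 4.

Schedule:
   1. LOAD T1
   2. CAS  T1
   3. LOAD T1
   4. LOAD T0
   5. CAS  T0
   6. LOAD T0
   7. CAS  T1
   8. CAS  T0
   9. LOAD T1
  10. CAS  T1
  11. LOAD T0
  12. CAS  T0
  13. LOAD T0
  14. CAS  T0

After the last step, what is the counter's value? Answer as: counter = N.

1. LOAD T1 → mem=4 r[T1]=4 [LOAD]
2. CAS T1 → mem=5 r[T1]=4 [OK]
3. LOAD T1 → mem=5 r[T1]=5 [LOAD]
4. LOAD T0 → mem=5 r[T0]=5 [LOAD]
5. CAS T0 → mem=6 r[T0]=5 [OK]
6. LOAD T0 → mem=6 r[T0]=6 [LOAD]
7. CAS T1 → mem=6 r[T1]=5 [RETRY]
8. CAS T0 → mem=7 r[T0]=6 [OK]
9. LOAD T1 → mem=7 r[T1]=7 [LOAD]
10. CAS T1 → mem=8 r[T1]=7 [OK]
11. LOAD T0 → mem=8 r[T0]=8 [LOAD]
12. CAS T0 → mem=9 r[T0]=8 [OK]
13. LOAD T0 → mem=9 r[T0]=9 [LOAD]
14. CAS T0 → mem=10 r[T0]=9 [OK]

counter = 10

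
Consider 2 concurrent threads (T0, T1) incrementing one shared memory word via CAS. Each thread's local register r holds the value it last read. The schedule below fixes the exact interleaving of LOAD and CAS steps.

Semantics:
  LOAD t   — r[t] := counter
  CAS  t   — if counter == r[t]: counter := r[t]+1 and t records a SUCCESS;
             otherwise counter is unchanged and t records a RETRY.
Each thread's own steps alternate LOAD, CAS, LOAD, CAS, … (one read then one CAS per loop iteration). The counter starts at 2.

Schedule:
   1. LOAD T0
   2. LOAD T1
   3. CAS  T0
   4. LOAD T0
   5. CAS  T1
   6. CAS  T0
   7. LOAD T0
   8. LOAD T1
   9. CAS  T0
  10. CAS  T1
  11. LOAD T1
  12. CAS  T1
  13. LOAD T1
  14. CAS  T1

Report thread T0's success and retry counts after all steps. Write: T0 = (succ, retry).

1. LOAD T0 → mem=2 r[T0]=2 [LOAD]
2. LOAD T1 → mem=2 r[T1]=2 [LOAD]
3. CAS T0 → mem=3 r[T0]=2 [OK]
4. LOAD T0 → mem=3 r[T0]=3 [LOAD]
5. CAS T1 → mem=3 r[T1]=2 [RETRY]
6. CAS T0 → mem=4 r[T0]=3 [OK]
7. LOAD T0 → mem=4 r[T0]=4 [LOAD]
8. LOAD T1 → mem=4 r[T1]=4 [LOAD]
9. CAS T0 → mem=5 r[T0]=4 [OK]
10. CAS T1 → mem=5 r[T1]=4 [RETRY]
11. LOAD T1 → mem=5 r[T1]=5 [LOAD]
12. CAS T1 → mem=6 r[T1]=5 [OK]
13. LOAD T1 → mem=6 r[T1]=6 [LOAD]
14. CAS T1 → mem=7 r[T1]=6 [OK]

T0 = (3, 0)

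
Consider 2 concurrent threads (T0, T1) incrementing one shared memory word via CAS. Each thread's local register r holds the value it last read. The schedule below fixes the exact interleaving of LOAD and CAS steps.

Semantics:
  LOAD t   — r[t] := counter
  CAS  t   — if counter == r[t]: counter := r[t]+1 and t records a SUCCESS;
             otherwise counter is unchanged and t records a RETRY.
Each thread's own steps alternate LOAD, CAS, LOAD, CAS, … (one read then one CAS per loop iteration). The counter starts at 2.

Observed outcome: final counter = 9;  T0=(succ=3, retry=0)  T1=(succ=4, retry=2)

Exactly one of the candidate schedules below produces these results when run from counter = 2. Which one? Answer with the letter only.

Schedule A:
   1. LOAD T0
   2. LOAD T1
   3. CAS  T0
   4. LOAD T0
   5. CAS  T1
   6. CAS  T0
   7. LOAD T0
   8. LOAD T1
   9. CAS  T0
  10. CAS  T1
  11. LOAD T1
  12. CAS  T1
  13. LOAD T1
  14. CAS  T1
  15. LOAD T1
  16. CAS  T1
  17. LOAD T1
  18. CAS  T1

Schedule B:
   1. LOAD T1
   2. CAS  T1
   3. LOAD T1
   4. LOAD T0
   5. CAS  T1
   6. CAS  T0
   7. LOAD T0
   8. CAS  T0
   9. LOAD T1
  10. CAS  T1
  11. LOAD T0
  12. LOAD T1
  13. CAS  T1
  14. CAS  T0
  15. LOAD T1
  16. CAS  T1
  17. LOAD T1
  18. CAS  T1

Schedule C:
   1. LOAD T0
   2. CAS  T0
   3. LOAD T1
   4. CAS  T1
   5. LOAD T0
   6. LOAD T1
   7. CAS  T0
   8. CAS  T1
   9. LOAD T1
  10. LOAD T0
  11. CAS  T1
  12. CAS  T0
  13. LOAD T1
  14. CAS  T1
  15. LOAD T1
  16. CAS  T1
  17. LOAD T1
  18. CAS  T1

Run A:
step 1: T0 LOAD ⇒ load; ctr=2 reg=2
step 2: T1 LOAD ⇒ load; ctr=2 reg=2
step 3: T0 CAS ⇒ ok; ctr=3 reg=2
step 4: T0 LOAD ⇒ load; ctr=3 reg=3
step 5: T1 CAS ⇒ retry; ctr=3 reg=2
step 6: T0 CAS ⇒ ok; ctr=4 reg=3
step 7: T0 LOAD ⇒ load; ctr=4 reg=4
step 8: T1 LOAD ⇒ load; ctr=4 reg=4
step 9: T0 CAS ⇒ ok; ctr=5 reg=4
step 10: T1 CAS ⇒ retry; ctr=5 reg=4
step 11: T1 LOAD ⇒ load; ctr=5 reg=5
step 12: T1 CAS ⇒ ok; ctr=6 reg=5
step 13: T1 LOAD ⇒ load; ctr=6 reg=6
step 14: T1 CAS ⇒ ok; ctr=7 reg=6
step 15: T1 LOAD ⇒ load; ctr=7 reg=7
step 16: T1 CAS ⇒ ok; ctr=8 reg=7
step 17: T1 LOAD ⇒ load; ctr=8 reg=8
step 18: T1 CAS ⇒ ok; ctr=9 reg=8

A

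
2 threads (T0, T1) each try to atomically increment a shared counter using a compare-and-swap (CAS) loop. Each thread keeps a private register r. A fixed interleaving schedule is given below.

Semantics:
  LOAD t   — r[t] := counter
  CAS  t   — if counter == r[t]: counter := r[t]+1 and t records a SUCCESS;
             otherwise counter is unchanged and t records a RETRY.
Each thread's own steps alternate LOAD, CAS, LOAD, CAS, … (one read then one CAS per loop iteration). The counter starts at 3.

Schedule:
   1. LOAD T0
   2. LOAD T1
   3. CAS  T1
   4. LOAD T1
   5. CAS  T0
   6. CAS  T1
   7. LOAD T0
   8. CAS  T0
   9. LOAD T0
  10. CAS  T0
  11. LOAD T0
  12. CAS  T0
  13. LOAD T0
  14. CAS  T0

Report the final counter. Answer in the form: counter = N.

step 1: T0 LOAD ⇒ load; ctr=3 reg=3
step 2: T1 LOAD ⇒ load; ctr=3 reg=3
step 3: T1 CAS ⇒ ok; ctr=4 reg=3
step 4: T1 LOAD ⇒ load; ctr=4 reg=4
step 5: T0 CAS ⇒ retry; ctr=4 reg=3
step 6: T1 CAS ⇒ ok; ctr=5 reg=4
step 7: T0 LOAD ⇒ load; ctr=5 reg=5
step 8: T0 CAS ⇒ ok; ctr=6 reg=5
step 9: T0 LOAD ⇒ load; ctr=6 reg=6
step 10: T0 CAS ⇒ ok; ctr=7 reg=6
step 11: T0 LOAD ⇒ load; ctr=7 reg=7
step 12: T0 CAS ⇒ ok; ctr=8 reg=7
step 13: T0 LOAD ⇒ load; ctr=8 reg=8
step 14: T0 CAS ⇒ ok; ctr=9 reg=8

counter = 9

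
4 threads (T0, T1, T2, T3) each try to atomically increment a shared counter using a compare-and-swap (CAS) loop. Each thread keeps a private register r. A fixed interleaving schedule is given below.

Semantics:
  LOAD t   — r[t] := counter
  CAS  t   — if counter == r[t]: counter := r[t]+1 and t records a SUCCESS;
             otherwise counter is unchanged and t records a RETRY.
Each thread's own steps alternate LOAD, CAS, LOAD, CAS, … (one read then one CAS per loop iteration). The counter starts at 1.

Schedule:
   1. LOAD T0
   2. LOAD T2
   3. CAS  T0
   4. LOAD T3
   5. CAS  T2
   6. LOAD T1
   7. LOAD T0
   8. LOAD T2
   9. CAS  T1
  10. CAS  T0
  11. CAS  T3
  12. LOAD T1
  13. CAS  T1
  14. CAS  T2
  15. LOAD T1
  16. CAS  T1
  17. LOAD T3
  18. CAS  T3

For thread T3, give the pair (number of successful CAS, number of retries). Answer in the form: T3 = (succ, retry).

T0 LOAD — after: cnt=1, r=1 — load
T2 LOAD — after: cnt=1, r=1 — load
T0 CAS — after: cnt=2, r=1 — ok
T3 LOAD — after: cnt=2, r=2 — load
T2 CAS — after: cnt=2, r=1 — retry
T1 LOAD — after: cnt=2, r=2 — load
T0 LOAD — after: cnt=2, r=2 — load
T2 LOAD — after: cnt=2, r=2 — load
T1 CAS — after: cnt=3, r=2 — ok
T0 CAS — after: cnt=3, r=2 — retry
T3 CAS — after: cnt=3, r=2 — retry
T1 LOAD — after: cnt=3, r=3 — load
T1 CAS — after: cnt=4, r=3 — ok
T2 CAS — after: cnt=4, r=2 — retry
T1 LOAD — after: cnt=4, r=4 — load
T1 CAS — after: cnt=5, r=4 — ok
T3 LOAD — after: cnt=5, r=5 — load
T3 CAS — after: cnt=6, r=5 — ok

T3 = (1, 1)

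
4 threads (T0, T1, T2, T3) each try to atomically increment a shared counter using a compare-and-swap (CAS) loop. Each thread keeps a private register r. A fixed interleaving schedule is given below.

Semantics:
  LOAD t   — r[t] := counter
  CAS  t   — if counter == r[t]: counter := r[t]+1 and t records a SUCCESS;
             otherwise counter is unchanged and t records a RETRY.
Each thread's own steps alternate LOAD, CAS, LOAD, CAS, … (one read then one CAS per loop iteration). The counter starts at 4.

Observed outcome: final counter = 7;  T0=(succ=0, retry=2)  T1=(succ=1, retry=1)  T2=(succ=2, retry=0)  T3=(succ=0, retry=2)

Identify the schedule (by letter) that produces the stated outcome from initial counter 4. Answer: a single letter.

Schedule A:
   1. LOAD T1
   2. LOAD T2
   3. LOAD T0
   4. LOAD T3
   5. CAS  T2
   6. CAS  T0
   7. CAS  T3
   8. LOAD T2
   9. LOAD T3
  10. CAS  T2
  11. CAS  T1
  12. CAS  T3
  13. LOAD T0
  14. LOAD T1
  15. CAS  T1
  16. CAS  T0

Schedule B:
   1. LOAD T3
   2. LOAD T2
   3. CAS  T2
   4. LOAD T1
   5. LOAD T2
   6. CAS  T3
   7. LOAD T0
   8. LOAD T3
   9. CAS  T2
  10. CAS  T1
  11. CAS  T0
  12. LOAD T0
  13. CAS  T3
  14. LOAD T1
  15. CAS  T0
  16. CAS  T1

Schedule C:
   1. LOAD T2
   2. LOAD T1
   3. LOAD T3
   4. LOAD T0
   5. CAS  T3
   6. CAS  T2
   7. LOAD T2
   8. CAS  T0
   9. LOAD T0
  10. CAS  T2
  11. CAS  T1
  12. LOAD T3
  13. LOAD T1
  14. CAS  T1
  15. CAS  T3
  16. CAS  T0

Tracing schedule A:
[1] T1.load  rd  (counter 4, T1.r 4)
[2] T2.load  rd  (counter 4, T2.r 4)
[3] T0.load  rd  (counter 4, T0.r 4)
[4] T3.load  rd  (counter 4, T3.r 4)
[5] T2.cas  hit  (counter 5, T2.r 4)
[6] T0.cas  miss  (counter 5, T0.r 4)
[7] T3.cas  miss  (counter 5, T3.r 4)
[8] T2.load  rd  (counter 5, T2.r 5)
[9] T3.load  rd  (counter 5, T3.r 5)
[10] T2.cas  hit  (counter 6, T2.r 5)
[11] T1.cas  miss  (counter 6, T1.r 4)
[12] T3.cas  miss  (counter 6, T3.r 5)
[13] T0.load  rd  (counter 6, T0.r 6)
[14] T1.load  rd  (counter 6, T1.r 6)
[15] T1.cas  hit  (counter 7, T1.r 6)
[16] T0.cas  miss  (counter 7, T0.r 6)

A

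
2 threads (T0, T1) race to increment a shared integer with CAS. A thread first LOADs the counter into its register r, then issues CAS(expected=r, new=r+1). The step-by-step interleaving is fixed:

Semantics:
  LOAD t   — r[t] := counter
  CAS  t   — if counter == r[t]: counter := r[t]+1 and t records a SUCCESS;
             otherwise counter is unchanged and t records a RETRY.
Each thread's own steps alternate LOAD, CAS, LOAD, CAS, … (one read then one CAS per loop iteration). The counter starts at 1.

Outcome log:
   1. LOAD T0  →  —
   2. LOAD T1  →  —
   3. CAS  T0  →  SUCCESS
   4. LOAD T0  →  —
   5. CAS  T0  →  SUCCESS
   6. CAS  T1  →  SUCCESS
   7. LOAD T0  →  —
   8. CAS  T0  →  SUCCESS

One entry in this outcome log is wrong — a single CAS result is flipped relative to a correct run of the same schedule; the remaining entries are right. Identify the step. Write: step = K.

step = 6

Correct run:
1. LOAD T0 → mem=1 r[T0]=1 [LOAD]
2. LOAD T1 → mem=1 r[T1]=1 [LOAD]
3. CAS T0 → mem=2 r[T0]=1 [OK]
4. LOAD T0 → mem=2 r[T0]=2 [LOAD]
5. CAS T0 → mem=3 r[T0]=2 [OK]
6. CAS T1 → mem=3 r[T1]=1 [RETRY]
7. LOAD T0 → mem=3 r[T0]=3 [LOAD]
8. CAS T0 → mem=4 r[T0]=3 [OK]
Mismatch at 6.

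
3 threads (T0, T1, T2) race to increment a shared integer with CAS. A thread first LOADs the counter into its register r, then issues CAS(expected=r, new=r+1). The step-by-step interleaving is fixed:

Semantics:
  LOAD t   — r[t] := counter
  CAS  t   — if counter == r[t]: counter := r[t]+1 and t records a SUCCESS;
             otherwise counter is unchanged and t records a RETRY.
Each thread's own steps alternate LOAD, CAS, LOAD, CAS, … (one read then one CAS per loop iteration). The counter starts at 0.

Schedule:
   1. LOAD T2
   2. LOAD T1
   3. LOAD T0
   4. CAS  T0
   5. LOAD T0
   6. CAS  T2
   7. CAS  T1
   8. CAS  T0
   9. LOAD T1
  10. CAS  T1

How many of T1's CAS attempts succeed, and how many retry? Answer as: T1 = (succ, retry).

T1 = (1, 1)

T2 LOAD — after: cnt=0, r=0 — load
T1 LOAD — after: cnt=0, r=0 — load
T0 LOAD — after: cnt=0, r=0 — load
T0 CAS — after: cnt=1, r=0 — ok
T0 LOAD — after: cnt=1, r=1 — load
T2 CAS — after: cnt=1, r=0 — retry
T1 CAS — after: cnt=1, r=0 — retry
T0 CAS — after: cnt=2, r=1 — ok
T1 LOAD — after: cnt=2, r=2 — load
T1 CAS — after: cnt=3, r=2 — ok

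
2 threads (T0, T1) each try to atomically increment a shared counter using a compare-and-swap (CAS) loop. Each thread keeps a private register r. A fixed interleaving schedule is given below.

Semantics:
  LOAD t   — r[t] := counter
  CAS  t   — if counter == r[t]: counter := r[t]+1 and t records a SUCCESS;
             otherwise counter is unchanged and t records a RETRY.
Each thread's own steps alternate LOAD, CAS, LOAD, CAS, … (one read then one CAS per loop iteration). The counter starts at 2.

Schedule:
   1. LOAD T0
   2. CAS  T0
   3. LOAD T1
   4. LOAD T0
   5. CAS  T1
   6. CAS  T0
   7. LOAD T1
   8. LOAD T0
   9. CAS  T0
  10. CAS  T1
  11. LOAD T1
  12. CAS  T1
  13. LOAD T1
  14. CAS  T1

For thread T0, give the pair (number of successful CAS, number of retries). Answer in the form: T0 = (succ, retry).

#1 T0 reads 2
#2 T0 CAS(2→3) writes; counter now 3
#3 T1 reads 3
#4 T0 reads 3
#5 T1 CAS(3→4) writes; counter now 4
#6 T0 CAS(3→4) fails; counter now 4
#7 T1 reads 4
#8 T0 reads 4
#9 T0 CAS(4→5) writes; counter now 5
#10 T1 CAS(4→5) fails; counter now 5
#11 T1 reads 5
#12 T1 CAS(5→6) writes; counter now 6
#13 T1 reads 6
#14 T1 CAS(6→7) writes; counter now 7

T0 = (2, 1)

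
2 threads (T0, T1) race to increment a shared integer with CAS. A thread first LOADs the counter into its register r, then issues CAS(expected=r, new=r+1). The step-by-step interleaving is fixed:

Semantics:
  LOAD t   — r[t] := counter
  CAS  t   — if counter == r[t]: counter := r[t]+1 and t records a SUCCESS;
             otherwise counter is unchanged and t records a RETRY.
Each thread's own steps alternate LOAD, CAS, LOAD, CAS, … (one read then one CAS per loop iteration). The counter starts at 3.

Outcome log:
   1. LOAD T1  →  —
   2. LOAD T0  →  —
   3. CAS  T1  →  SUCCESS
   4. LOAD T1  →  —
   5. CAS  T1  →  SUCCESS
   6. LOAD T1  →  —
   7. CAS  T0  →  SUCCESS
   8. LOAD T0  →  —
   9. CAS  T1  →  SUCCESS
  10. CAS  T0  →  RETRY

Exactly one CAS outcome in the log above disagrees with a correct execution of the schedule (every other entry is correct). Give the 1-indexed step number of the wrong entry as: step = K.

Reference trace:
1. LOAD T1 → mem=3 r[T1]=3 [LOAD]
2. LOAD T0 → mem=3 r[T0]=3 [LOAD]
3. CAS T1 → mem=4 r[T1]=3 [OK]
4. LOAD T1 → mem=4 r[T1]=4 [LOAD]
5. CAS T1 → mem=5 r[T1]=4 [OK]
6. LOAD T1 → mem=5 r[T1]=5 [LOAD]
7. CAS T0 → mem=5 r[T0]=3 [RETRY]
8. LOAD T0 → mem=5 r[T0]=5 [LOAD]
9. CAS T1 → mem=6 r[T1]=5 [OK]
10. CAS T0 → mem=6 r[T0]=5 [RETRY]
Flip is step 7.

step = 7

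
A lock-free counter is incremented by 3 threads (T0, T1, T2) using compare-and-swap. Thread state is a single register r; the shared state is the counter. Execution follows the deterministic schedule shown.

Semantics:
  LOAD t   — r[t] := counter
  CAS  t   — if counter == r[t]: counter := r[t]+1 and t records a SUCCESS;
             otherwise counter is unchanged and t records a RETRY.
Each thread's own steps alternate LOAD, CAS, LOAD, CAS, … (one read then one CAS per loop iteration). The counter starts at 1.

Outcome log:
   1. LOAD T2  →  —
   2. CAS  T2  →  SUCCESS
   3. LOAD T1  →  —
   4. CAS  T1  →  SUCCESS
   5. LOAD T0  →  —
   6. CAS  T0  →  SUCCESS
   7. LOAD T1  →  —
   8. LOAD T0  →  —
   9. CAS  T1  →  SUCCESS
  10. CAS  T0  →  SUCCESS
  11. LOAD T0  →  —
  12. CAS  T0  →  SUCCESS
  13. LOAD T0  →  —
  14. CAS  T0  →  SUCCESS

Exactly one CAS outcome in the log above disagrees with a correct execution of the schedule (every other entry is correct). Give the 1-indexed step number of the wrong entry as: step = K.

Re-executing:
1. LOAD T2 → mem=1 r[T2]=1 [LOAD]
2. CAS T2 → mem=2 r[T2]=1 [OK]
3. LOAD T1 → mem=2 r[T1]=2 [LOAD]
4. CAS T1 → mem=3 r[T1]=2 [OK]
5. LOAD T0 → mem=3 r[T0]=3 [LOAD]
6. CAS T0 → mem=4 r[T0]=3 [OK]
7. LOAD T1 → mem=4 r[T1]=4 [LOAD]
8. LOAD T0 → mem=4 r[T0]=4 [LOAD]
9. CAS T1 → mem=5 r[T1]=4 [OK]
10. CAS T0 → mem=5 r[T0]=4 [RETRY]
11. LOAD T0 → mem=5 r[T0]=5 [LOAD]
12. CAS T0 → mem=6 r[T0]=5 [OK]
13. LOAD T0 → mem=6 r[T0]=6 [LOAD]
14. CAS T0 → mem=7 r[T0]=6 [OK]
Log disagrees first at step 10.

step = 10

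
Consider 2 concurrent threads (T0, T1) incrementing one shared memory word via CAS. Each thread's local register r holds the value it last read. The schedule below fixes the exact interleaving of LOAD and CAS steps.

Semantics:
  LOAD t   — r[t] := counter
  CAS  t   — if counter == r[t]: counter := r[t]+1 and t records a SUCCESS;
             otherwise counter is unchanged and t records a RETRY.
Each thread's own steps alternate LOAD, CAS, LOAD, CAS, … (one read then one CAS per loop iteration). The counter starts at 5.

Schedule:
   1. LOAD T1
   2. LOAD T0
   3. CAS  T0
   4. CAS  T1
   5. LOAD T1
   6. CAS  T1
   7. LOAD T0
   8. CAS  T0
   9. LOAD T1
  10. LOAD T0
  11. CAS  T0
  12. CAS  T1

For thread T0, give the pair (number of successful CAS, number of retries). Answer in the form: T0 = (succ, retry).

[1] T1.load  rd  (counter 5, T1.r 5)
[2] T0.load  rd  (counter 5, T0.r 5)
[3] T0.cas  hit  (counter 6, T0.r 5)
[4] T1.cas  miss  (counter 6, T1.r 5)
[5] T1.load  rd  (counter 6, T1.r 6)
[6] T1.cas  hit  (counter 7, T1.r 6)
[7] T0.load  rd  (counter 7, T0.r 7)
[8] T0.cas  hit  (counter 8, T0.r 7)
[9] T1.load  rd  (counter 8, T1.r 8)
[10] T0.load  rd  (counter 8, T0.r 8)
[11] T0.cas  hit  (counter 9, T0.r 8)
[12] T1.cas  miss  (counter 9, T1.r 8)

T0 = (3, 0)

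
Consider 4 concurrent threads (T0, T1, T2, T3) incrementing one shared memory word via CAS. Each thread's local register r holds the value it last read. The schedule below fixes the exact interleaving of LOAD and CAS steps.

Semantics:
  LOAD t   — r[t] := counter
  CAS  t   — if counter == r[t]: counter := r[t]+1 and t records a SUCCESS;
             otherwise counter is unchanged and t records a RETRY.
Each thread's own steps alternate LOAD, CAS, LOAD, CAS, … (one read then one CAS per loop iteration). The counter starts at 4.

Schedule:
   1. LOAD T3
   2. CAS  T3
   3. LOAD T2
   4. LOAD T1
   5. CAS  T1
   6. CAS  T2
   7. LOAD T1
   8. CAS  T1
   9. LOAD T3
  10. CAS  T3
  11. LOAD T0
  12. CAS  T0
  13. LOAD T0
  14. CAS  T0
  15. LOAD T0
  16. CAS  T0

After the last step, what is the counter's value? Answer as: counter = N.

[1] T3.load  rd  (counter 4, T3.r 4)
[2] T3.cas  hit  (counter 5, T3.r 4)
[3] T2.load  rd  (counter 5, T2.r 5)
[4] T1.load  rd  (counter 5, T1.r 5)
[5] T1.cas  hit  (counter 6, T1.r 5)
[6] T2.cas  miss  (counter 6, T2.r 5)
[7] T1.load  rd  (counter 6, T1.r 6)
[8] T1.cas  hit  (counter 7, T1.r 6)
[9] T3.load  rd  (counter 7, T3.r 7)
[10] T3.cas  hit  (counter 8, T3.r 7)
[11] T0.load  rd  (counter 8, T0.r 8)
[12] T0.cas  hit  (counter 9, T0.r 8)
[13] T0.load  rd  (counter 9, T0.r 9)
[14] T0.cas  hit  (counter 10, T0.r 9)
[15] T0.load  rd  (counter 10, T0.r 10)
[16] T0.cas  hit  (counter 11, T0.r 10)

counter = 11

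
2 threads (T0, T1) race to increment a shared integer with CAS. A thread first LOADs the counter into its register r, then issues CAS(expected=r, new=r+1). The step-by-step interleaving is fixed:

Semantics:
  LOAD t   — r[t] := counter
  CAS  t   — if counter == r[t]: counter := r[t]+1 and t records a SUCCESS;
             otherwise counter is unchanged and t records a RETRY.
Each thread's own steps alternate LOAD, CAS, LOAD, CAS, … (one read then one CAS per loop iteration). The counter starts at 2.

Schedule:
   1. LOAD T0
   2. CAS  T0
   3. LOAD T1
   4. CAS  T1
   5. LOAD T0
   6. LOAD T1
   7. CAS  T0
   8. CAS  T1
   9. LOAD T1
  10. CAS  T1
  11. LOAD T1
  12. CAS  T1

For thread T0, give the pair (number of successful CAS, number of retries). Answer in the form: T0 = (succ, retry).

1. LOAD T0 → mem=2 r[T0]=2 [LOAD]
2. CAS T0 → mem=3 r[T0]=2 [OK]
3. LOAD T1 → mem=3 r[T1]=3 [LOAD]
4. CAS T1 → mem=4 r[T1]=3 [OK]
5. LOAD T0 → mem=4 r[T0]=4 [LOAD]
6. LOAD T1 → mem=4 r[T1]=4 [LOAD]
7. CAS T0 → mem=5 r[T0]=4 [OK]
8. CAS T1 → mem=5 r[T1]=4 [RETRY]
9. LOAD T1 → mem=5 r[T1]=5 [LOAD]
10. CAS T1 → mem=6 r[T1]=5 [OK]
11. LOAD T1 → mem=6 r[T1]=6 [LOAD]
12. CAS T1 → mem=7 r[T1]=6 [OK]

T0 = (2, 0)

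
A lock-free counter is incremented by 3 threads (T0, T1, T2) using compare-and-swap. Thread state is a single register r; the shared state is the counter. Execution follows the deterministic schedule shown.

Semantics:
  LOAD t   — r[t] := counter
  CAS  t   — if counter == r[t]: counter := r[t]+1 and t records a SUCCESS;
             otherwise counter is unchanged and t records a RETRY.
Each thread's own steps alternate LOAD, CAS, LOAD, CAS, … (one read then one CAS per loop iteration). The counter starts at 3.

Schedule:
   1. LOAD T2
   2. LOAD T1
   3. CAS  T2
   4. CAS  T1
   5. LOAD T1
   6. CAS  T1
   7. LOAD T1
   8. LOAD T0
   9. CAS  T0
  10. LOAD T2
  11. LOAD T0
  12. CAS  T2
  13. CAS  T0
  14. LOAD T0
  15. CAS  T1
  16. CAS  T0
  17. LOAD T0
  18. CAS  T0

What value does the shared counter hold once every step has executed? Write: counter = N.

counter = 9

1. LOAD T2 → mem=3 r[T2]=3 [LOAD]
2. LOAD T1 → mem=3 r[T1]=3 [LOAD]
3. CAS T2 → mem=4 r[T2]=3 [OK]
4. CAS T1 → mem=4 r[T1]=3 [RETRY]
5. LOAD T1 → mem=4 r[T1]=4 [LOAD]
6. CAS T1 → mem=5 r[T1]=4 [OK]
7. LOAD T1 → mem=5 r[T1]=5 [LOAD]
8. LOAD T0 → mem=5 r[T0]=5 [LOAD]
9. CAS T0 → mem=6 r[T0]=5 [OK]
10. LOAD T2 → mem=6 r[T2]=6 [LOAD]
11. LOAD T0 → mem=6 r[T0]=6 [LOAD]
12. CAS T2 → mem=7 r[T2]=6 [OK]
13. CAS T0 → mem=7 r[T0]=6 [RETRY]
14. LOAD T0 → mem=7 r[T0]=7 [LOAD]
15. CAS T1 → mem=7 r[T1]=5 [RETRY]
16. CAS T0 → mem=8 r[T0]=7 [OK]
17. LOAD T0 → mem=8 r[T0]=8 [LOAD]
18. CAS T0 → mem=9 r[T0]=8 [OK]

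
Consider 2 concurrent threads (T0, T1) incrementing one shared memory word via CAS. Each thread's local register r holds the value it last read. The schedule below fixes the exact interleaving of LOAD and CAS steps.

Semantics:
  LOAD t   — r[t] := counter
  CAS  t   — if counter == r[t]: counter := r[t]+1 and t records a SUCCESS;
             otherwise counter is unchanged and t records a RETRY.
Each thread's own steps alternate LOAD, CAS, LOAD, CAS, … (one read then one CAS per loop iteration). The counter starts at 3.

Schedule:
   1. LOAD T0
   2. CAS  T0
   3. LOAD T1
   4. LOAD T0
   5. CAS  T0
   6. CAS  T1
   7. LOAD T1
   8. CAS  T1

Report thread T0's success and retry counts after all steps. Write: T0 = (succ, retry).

T0 = (2, 0)

T0 LOAD — after: cnt=3, r=3 — load
T0 CAS — after: cnt=4, r=3 — ok
T1 LOAD — after: cnt=4, r=4 — load
T0 LOAD — after: cnt=4, r=4 — load
T0 CAS — after: cnt=5, r=4 — ok
T1 CAS — after: cnt=5, r=4 — retry
T1 LOAD — after: cnt=5, r=5 — load
T1 CAS — after: cnt=6, r=5 — ok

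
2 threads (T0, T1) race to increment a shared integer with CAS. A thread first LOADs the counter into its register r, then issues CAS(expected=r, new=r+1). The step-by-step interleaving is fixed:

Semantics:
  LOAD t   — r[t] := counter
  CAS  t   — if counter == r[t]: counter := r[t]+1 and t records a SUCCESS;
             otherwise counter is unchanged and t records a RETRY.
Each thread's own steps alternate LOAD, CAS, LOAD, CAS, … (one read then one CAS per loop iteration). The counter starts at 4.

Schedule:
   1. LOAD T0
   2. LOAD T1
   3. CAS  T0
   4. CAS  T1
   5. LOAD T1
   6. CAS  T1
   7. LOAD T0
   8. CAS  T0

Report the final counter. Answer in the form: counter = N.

counter = 7

1. LOAD T0 → mem=4 r[T0]=4 [LOAD]
2. LOAD T1 → mem=4 r[T1]=4 [LOAD]
3. CAS T0 → mem=5 r[T0]=4 [OK]
4. CAS T1 → mem=5 r[T1]=4 [RETRY]
5. LOAD T1 → mem=5 r[T1]=5 [LOAD]
6. CAS T1 → mem=6 r[T1]=5 [OK]
7. LOAD T0 → mem=6 r[T0]=6 [LOAD]
8. CAS T0 → mem=7 r[T0]=6 [OK]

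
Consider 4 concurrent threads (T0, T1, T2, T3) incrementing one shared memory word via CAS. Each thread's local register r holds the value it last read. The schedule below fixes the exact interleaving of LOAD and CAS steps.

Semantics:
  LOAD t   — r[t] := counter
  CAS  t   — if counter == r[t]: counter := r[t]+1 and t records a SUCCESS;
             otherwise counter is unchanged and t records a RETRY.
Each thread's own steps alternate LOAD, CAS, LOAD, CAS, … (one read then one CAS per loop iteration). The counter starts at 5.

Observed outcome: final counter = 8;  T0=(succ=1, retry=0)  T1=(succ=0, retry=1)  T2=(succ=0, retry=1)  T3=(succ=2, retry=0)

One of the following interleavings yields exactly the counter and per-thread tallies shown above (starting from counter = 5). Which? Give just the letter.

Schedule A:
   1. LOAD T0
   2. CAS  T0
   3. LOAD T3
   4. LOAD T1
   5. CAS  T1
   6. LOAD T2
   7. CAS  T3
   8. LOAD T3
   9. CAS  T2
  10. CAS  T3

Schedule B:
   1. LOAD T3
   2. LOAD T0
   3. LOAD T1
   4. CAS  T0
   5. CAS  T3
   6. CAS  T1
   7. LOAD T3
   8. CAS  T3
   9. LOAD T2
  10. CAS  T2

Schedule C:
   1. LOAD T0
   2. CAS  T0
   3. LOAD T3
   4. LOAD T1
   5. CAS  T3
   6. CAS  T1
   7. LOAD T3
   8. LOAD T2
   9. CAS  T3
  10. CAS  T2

C

Tracing schedule C:
#1 T0 reads 5
#2 T0 CAS(5→6) writes; counter now 6
#3 T3 reads 6
#4 T1 reads 6
#5 T3 CAS(6→7) writes; counter now 7
#6 T1 CAS(6→7) fails; counter now 7
#7 T3 reads 7
#8 T2 reads 7
#9 T3 CAS(7→8) writes; counter now 8
#10 T2 CAS(7→8) fails; counter now 8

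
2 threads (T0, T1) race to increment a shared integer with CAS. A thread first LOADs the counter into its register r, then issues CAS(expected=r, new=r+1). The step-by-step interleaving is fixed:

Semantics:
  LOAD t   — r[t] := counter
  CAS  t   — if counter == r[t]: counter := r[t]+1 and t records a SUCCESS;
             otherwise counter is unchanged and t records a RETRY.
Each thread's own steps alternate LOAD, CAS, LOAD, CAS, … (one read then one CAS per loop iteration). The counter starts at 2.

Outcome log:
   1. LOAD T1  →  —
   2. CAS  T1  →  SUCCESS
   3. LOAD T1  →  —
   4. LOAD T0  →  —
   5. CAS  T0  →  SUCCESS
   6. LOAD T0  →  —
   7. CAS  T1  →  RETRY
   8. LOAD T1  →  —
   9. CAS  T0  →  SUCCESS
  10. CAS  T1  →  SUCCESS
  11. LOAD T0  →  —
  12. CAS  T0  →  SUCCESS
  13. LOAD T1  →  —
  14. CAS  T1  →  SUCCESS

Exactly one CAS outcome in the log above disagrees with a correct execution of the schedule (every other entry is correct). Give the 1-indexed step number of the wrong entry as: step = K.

Re-executing:
   1) LOAD T1:  M=2  r_T1=2
   2) CAS  T1:  M=3  r_T1=2 ✓
   3) LOAD T1:  M=3  r_T1=3
   4) LOAD T0:  M=3  r_T0=3
   5) CAS  T0:  M=4  r_T0=3 ✓
   6) LOAD T0:  M=4  r_T0=4
   7) CAS  T1:  M=4  r_T1=3 ✗
   8) LOAD T1:  M=4  r_T1=4
   9) CAS  T0:  M=5  r_T0=4 ✓
  10) CAS  T1:  M=5  r_T1=4 ✗
  11) LOAD T0:  M=5  r_T0=5
  12) CAS  T0:  M=6  r_T0=5 ✓
  13) LOAD T1:  M=6  r_T1=6
  14) CAS  T1:  M=7  r_T1=6 ✓
Flip is step 10.

step = 10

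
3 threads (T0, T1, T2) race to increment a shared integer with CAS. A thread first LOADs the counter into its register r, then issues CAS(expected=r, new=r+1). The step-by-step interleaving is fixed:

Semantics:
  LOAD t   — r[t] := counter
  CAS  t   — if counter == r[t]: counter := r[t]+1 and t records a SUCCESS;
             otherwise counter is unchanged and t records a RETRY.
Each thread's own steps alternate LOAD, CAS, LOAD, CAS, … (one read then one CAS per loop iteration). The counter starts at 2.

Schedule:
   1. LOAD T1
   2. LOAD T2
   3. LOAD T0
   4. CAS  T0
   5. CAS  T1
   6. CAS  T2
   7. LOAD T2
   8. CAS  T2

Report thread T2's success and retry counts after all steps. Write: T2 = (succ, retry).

1. LOAD T1 → mem=2 r[T1]=2 [LOAD]
2. LOAD T2 → mem=2 r[T2]=2 [LOAD]
3. LOAD T0 → mem=2 r[T0]=2 [LOAD]
4. CAS T0 → mem=3 r[T0]=2 [OK]
5. CAS T1 → mem=3 r[T1]=2 [RETRY]
6. CAS T2 → mem=3 r[T2]=2 [RETRY]
7. LOAD T2 → mem=3 r[T2]=3 [LOAD]
8. CAS T2 → mem=4 r[T2]=3 [OK]

T2 = (1, 1)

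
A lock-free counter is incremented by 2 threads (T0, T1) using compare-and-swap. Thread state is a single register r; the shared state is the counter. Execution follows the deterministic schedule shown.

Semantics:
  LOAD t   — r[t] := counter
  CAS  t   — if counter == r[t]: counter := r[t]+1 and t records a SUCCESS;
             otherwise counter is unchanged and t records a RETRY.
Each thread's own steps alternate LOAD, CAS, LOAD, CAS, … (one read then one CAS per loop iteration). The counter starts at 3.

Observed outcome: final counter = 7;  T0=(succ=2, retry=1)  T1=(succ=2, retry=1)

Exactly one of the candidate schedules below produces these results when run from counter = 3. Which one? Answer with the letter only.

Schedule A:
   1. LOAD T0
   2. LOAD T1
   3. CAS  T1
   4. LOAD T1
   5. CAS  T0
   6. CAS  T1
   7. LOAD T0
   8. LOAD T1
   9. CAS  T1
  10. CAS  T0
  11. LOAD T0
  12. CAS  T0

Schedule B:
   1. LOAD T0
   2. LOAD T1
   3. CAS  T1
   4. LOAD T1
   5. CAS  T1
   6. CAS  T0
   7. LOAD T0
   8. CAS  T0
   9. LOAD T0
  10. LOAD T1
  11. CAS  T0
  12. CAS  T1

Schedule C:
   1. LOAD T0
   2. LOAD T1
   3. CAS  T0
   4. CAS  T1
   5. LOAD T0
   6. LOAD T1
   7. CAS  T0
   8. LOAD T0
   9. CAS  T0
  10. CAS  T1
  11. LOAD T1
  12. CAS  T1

Simulating candidate B:
1. LOAD T0 → mem=3 r[T0]=3 [LOAD]
2. LOAD T1 → mem=3 r[T1]=3 [LOAD]
3. CAS T1 → mem=4 r[T1]=3 [OK]
4. LOAD T1 → mem=4 r[T1]=4 [LOAD]
5. CAS T1 → mem=5 r[T1]=4 [OK]
6. CAS T0 → mem=5 r[T0]=3 [RETRY]
7. LOAD T0 → mem=5 r[T0]=5 [LOAD]
8. CAS T0 → mem=6 r[T0]=5 [OK]
9. LOAD T0 → mem=6 r[T0]=6 [LOAD]
10. LOAD T1 → mem=6 r[T1]=6 [LOAD]
11. CAS T0 → mem=7 r[T0]=6 [OK]
12. CAS T1 → mem=7 r[T1]=6 [RETRY]

B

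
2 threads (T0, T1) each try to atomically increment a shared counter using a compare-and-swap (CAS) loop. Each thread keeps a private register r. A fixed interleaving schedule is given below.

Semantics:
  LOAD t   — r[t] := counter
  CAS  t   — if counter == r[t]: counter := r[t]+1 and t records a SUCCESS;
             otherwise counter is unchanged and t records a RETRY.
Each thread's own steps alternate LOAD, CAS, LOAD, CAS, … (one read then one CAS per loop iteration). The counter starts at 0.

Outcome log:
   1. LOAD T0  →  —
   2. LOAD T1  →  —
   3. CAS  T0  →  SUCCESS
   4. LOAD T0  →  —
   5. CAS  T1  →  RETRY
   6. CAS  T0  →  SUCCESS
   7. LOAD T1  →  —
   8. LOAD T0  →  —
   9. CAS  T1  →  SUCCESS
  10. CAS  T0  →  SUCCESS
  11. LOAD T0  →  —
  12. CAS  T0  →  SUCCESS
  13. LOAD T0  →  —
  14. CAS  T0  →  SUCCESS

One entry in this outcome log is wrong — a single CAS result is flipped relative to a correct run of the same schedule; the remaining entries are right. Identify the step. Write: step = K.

step = 10

Re-executing:
#1 T0 reads 0
#2 T1 reads 0
#3 T0 CAS(0→1) writes; counter now 1
#4 T0 reads 1
#5 T1 CAS(0→1) fails; counter now 1
#6 T0 CAS(1→2) writes; counter now 2
#7 T1 reads 2
#8 T0 reads 2
#9 T1 CAS(2→3) writes; counter now 3
#10 T0 CAS(2→3) fails; counter now 3
#11 T0 reads 3
#12 T0 CAS(3→4) writes; counter now 4
#13 T0 reads 4
#14 T0 CAS(4→5) writes; counter now 5
Flip is step 10.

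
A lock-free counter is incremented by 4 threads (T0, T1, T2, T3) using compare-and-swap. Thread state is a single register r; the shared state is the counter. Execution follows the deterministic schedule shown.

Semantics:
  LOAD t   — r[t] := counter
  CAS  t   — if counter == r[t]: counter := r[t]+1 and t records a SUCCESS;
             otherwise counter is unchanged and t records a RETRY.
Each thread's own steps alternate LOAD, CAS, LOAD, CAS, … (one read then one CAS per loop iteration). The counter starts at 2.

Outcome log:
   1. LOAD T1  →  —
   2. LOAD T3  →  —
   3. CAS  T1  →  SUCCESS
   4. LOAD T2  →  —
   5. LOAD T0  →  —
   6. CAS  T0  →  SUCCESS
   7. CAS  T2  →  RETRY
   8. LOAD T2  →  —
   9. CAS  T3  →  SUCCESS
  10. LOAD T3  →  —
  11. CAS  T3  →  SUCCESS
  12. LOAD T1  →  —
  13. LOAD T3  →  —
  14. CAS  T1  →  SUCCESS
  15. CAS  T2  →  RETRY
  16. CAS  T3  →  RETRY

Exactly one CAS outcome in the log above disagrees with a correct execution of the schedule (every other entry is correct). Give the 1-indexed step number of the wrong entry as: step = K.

step = 9

Reference trace:
T1 LOAD — after: cnt=2, r=2 — load
T3 LOAD — after: cnt=2, r=2 — load
T1 CAS — after: cnt=3, r=2 — ok
T2 LOAD — after: cnt=3, r=3 — load
T0 LOAD — after: cnt=3, r=3 — load
T0 CAS — after: cnt=4, r=3 — ok
T2 CAS — after: cnt=4, r=3 — retry
T2 LOAD — after: cnt=4, r=4 — load
T3 CAS — after: cnt=4, r=2 — retry
T3 LOAD — after: cnt=4, r=4 — load
T3 CAS — after: cnt=5, r=4 — ok
T1 LOAD — after: cnt=5, r=5 — load
T3 LOAD — after: cnt=5, r=5 — load
T1 CAS — after: cnt=6, r=5 — ok
T2 CAS — after: cnt=6, r=4 — retry
T3 CAS — after: cnt=6, r=5 — retry
Mismatch at 9.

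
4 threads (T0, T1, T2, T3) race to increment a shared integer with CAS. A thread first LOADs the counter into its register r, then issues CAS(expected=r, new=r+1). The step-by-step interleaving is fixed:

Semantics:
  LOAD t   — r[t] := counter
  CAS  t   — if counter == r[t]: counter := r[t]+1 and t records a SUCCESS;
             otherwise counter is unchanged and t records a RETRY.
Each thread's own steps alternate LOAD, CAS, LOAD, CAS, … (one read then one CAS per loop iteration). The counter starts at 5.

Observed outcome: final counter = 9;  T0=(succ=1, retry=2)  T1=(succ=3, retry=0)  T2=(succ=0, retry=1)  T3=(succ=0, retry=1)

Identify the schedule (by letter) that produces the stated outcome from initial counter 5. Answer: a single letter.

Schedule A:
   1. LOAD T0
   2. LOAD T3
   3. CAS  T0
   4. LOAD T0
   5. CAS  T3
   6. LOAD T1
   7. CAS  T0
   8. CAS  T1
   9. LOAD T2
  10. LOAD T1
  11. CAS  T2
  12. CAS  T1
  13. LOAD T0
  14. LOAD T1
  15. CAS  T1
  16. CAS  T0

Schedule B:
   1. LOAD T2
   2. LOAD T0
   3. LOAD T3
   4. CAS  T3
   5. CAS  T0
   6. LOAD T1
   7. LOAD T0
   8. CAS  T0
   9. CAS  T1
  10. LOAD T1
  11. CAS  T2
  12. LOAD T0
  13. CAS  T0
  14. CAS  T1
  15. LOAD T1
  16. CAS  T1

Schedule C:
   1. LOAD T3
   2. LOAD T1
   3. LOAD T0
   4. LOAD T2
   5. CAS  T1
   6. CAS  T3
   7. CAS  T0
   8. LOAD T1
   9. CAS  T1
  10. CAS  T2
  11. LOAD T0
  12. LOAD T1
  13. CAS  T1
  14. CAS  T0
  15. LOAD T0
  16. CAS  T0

C

Tracing schedule C:
T3 LOAD — after: cnt=5, r=5 — load
T1 LOAD — after: cnt=5, r=5 — load
T0 LOAD — after: cnt=5, r=5 — load
T2 LOAD — after: cnt=5, r=5 — load
T1 CAS — after: cnt=6, r=5 — ok
T3 CAS — after: cnt=6, r=5 — retry
T0 CAS — after: cnt=6, r=5 — retry
T1 LOAD — after: cnt=6, r=6 — load
T1 CAS — after: cnt=7, r=6 — ok
T2 CAS — after: cnt=7, r=5 — retry
T0 LOAD — after: cnt=7, r=7 — load
T1 LOAD — after: cnt=7, r=7 — load
T1 CAS — after: cnt=8, r=7 — ok
T0 CAS — after: cnt=8, r=7 — retry
T0 LOAD — after: cnt=8, r=8 — load
T0 CAS — after: cnt=9, r=8 — ok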